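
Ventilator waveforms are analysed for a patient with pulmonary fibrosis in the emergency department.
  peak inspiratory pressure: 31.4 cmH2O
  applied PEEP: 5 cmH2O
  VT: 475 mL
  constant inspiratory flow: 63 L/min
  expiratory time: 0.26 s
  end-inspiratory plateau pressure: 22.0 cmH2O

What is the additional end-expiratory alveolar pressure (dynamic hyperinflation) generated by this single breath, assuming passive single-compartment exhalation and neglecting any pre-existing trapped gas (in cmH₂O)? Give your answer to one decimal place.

6.0

Flow: 63 L/min ÷ 60 = 1.05 L/s.
R = (PIP − Pplat)/V̇ = (31.4 − 22.0) / 1.05 = 9.4/1.05 = 8.952 cmH2O·s/L.
C = Vt/(Pplat − PEEP) = 475.0 / (22.0 − 5) = 475.0/17.0 = 27.941 mL/cmH2O.
τ = R × C = 8.952 × 0.02794 L/cmH2O = 0.2501 s.
Fraction remaining = e^(−Te/τ) = e^(−0.26/0.2501) = 0.3536; trapped volume = 475.0 × 0.3536 = 167.96 mL.
Additional alveolar pressure from trapping ≈ V_trapped / C = 167.96 / 27.941 = 6.011 cmH2O.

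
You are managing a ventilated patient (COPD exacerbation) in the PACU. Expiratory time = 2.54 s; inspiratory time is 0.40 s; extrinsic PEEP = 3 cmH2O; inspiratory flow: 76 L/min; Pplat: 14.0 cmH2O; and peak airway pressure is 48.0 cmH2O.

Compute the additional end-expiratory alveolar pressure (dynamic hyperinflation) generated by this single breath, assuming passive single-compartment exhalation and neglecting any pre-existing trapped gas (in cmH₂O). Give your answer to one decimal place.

1.4

Flow: 76 L/min ÷ 60 = 1.2667 L/s.
Vt = flow × Ti = 1.2667 L/s × 0.40 s × 1000 mL/L = 506.68 mL.
R = (PIP − Pplat)/V̇ = (48.0 − 14.0) / 1.2667 = 34.0/1.2667 = 26.841 cmH2O·s/L.
C = Vt/(Pplat − PEEP) = 506.68 / (14.0 − 3) = 506.68/11.0 = 46.062 mL/cmH2O.
τ = R × C = 26.841 × 0.04606 L/cmH2O = 1.236 s.
Fraction remaining = e^(−Te/τ) = e^(−2.54/1.236) = 0.1281; trapped volume = 506.68 × 0.1281 = 64.906 mL.
Additional alveolar pressure from trapping ≈ V_trapped / C = 64.906 / 46.062 = 1.409 cmH2O.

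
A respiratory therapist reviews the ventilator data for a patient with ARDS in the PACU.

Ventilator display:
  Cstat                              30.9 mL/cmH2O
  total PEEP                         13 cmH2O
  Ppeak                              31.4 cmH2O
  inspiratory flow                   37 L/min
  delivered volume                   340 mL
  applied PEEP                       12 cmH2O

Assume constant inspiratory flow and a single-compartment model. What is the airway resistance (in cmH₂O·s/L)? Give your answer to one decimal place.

12.0

Flow: 37 L/min ÷ 60 = 0.6167 L/s.
Total PEEP = 13 cmH2O (set 12 + intrinsic 1); this is the baseline alveolar pressure.
Equation of motion (constant flow): PIP = Vt/C + R·V̇ + PEEP.
R·V̇ = PIP − Vt/C − PEEP = 31.4 − 340/30.9 − 13 = 31.4 − 11.003 − 13 = 7.397 cmH2O.
R = 7.397 / 0.6167 = 11.994 cmH2O·s/L.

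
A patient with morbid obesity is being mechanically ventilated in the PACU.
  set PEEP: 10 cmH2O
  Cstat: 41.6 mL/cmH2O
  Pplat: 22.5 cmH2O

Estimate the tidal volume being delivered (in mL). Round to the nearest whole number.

Vt = Cstat × (Pplat − PEEP) = 41.6 × (22.5 − 10) = 41.6 × 12.5 = 520.0 mL.

520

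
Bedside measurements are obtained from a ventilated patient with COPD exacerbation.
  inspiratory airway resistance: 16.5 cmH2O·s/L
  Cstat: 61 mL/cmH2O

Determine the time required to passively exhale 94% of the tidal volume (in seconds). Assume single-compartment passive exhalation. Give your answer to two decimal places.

2.83

τ = R × C = 16.5 × 61 mL/cmH2O = 16.5 × 0.061 L/cmH2O = 1.007 s.
Exhaled fraction f = 1 − e^(−t/τ) → t = −τ·ln(1 − f) = −1.007·ln(0.06) = 2.833 s.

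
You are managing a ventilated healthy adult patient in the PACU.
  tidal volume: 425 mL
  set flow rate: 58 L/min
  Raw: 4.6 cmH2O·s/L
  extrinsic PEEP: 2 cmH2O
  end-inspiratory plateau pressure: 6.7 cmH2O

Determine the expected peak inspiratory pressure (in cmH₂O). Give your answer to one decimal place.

11.1

Flow: 58 L/min ÷ 60 = 0.9667 L/s.
PIP = Pplat + Raw × flow = 6.7 + 4.6 × 0.9667 = 6.7 + 4.447 = 11.147 cmH2O.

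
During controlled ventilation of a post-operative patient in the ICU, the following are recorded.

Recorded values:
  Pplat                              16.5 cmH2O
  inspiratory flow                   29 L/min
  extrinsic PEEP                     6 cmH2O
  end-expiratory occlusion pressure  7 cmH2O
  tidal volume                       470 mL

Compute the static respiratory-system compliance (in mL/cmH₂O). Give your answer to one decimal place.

49.5

End-expiratory occlusion gives total PEEP = 7 cmH2O (intrinsic PEEP = 7 − 6 = 1). Use total PEEP for the elastic gradient.
Cstat = Vt / (Pplat − PEEPtotal) = 470 / (16.5 − 7) = 470 / 9.5 = 49.474 mL/cmH2O.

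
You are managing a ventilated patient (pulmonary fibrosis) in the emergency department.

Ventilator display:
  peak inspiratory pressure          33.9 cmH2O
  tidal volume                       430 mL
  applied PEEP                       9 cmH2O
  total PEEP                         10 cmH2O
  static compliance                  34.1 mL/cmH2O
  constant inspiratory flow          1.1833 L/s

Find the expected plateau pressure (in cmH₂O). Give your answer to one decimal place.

22.6

End-expiratory occlusion gives total PEEP = 10 cmH2O (intrinsic PEEP = 10 − 9 = 1). Use total PEEP for the elastic gradient.
Pplat = PEEPtotal + Vt / Cstat = 10 + 430 / 34.1 = 10 + 12.61 = 22.61 cmH2O.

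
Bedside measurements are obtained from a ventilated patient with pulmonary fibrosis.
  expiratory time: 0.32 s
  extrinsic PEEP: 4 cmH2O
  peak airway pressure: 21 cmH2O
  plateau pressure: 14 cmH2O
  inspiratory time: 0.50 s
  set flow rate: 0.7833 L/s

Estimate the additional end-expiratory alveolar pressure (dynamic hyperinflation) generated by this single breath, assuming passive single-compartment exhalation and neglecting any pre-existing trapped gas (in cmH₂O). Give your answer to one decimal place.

4.0

Vt = flow × Ti = 0.7833 L/s × 0.50 s × 1000 mL/L = 391.65 mL.
R = (PIP − Pplat)/V̇ = (21 − 14) / 0.7833 = 7.0/0.7833 = 8.937 cmH2O·s/L.
C = Vt/(Pplat − PEEP) = 391.65 / (14 − 4) = 391.65/10.0 = 39.165 mL/cmH2O.
τ = R × C = 8.937 × 0.03917 L/cmH2O = 0.3501 s.
Fraction remaining = e^(−Te/τ) = e^(−0.32/0.3501) = 0.4009; trapped volume = 391.65 × 0.4009 = 157.01 mL.
Additional alveolar pressure from trapping ≈ V_trapped / C = 157.01 / 39.165 = 4.009 cmH2O.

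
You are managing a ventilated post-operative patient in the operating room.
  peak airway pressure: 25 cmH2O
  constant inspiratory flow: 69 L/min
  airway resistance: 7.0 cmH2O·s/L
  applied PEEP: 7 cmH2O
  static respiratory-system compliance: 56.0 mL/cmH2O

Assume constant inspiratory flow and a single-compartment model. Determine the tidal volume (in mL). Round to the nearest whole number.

557

Flow: 69 L/min ÷ 60 = 1.15 L/s.
Equation of motion (constant flow): PIP = Vt/C + R·V̇ + PEEP.
Vt/C = PIP − R·V̇ − PEEP = 25 − 8.05 − 7 = 9.95 cmH2O.
Vt = C × 9.95 = 56.0 × 9.95 = 557.2 mL.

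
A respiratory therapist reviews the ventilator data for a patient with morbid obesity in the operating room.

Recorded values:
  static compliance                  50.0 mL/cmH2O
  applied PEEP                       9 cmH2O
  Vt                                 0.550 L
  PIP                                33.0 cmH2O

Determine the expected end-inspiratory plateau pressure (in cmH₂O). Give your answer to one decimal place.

20.0

Pplat = PEEP + Vt / Cstat = 9 + 550 / 50.0 = 9 + 11.0 = 20.0 cmH2O.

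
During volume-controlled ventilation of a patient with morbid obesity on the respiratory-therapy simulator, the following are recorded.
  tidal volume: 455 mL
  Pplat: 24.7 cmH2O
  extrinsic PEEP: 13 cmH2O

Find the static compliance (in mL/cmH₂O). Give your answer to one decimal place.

38.9

Cstat = Vt / (Pplat − PEEP) = 455 / (24.7 − 13) = 455 / 11.7 = 38.889 mL/cmH2O.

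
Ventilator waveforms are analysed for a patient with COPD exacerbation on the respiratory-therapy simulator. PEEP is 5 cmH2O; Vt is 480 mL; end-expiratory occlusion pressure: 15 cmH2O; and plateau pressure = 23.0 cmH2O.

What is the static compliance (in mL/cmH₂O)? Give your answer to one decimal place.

End-expiratory occlusion gives total PEEP = 15 cmH2O (intrinsic PEEP = 15 − 5 = 10). Use total PEEP for the elastic gradient.
Cstat = Vt / (Pplat − PEEPtotal) = 480 / (23.0 − 15) = 480 / 8.0 = 60.0 mL/cmH2O.

60.0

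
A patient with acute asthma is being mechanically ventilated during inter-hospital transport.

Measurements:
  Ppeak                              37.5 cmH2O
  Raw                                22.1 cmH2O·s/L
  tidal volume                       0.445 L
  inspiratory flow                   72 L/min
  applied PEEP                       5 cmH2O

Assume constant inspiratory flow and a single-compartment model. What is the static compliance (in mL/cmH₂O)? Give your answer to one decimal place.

74.4

Flow: 72 L/min ÷ 60 = 1.2 L/s.
Equation of motion (constant flow): PIP = Vt/C + R·V̇ + PEEP.
Vt/C = PIP − R·V̇ − PEEP = 37.5 − 22.1×1.2 − 5 = 37.5 − 26.52 − 5 = 5.98 cmH2O.
C = Vt / 5.98 = 445 / 5.98 = 74.415 mL/cmH2O.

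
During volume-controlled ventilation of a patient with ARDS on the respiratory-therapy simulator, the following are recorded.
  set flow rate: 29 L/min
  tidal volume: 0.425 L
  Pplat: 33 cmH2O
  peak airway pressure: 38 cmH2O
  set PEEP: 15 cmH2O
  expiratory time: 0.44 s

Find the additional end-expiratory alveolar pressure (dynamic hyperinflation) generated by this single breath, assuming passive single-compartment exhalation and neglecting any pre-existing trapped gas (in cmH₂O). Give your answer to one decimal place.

Flow: 29 L/min ÷ 60 = 0.4833 L/s.
R = (PIP − Pplat)/V̇ = (38 − 33) / 0.4833 = 5.0/0.4833 = 10.346 cmH2O·s/L.
C = Vt/(Pplat − PEEP) = 425.0 / (33 − 15) = 425.0/18.0 = 23.611 mL/cmH2O.
τ = R × C = 10.346 × 0.02361 L/cmH2O = 0.2443 s.
Fraction remaining = e^(−Te/τ) = e^(−0.44/0.2443) = 0.1651; trapped volume = 425.0 × 0.1651 = 70.168 mL.
Additional alveolar pressure from trapping ≈ V_trapped / C = 70.168 / 23.611 = 2.972 cmH2O.

3.0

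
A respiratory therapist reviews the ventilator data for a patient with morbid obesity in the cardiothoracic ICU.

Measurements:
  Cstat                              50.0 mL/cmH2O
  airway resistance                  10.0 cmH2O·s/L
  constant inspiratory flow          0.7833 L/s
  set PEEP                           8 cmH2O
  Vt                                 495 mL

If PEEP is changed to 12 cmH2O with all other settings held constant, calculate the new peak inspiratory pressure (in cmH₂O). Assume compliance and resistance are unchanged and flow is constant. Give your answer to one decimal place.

PIP = Vt/C + R·V̇ + PEEP (constant-flow equation of motion).
Only the baseline term changes: ΔPIP = ΔPEEP = 12 − 8 = 4.0 cmH2O.
Original PIP = 495/50.0 + 10.0×0.7833 + 8 = 25.733 cmH2O; new PIP = 25.733 + (4.0) = 29.733 cmH2O.

29.7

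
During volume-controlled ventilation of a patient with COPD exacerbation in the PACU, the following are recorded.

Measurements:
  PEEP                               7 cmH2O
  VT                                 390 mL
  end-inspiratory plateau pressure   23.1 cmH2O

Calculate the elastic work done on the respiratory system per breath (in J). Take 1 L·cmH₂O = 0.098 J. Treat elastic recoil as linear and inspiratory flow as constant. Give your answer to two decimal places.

Elastic work ≈ ½ × (Pplat − PEEP) × Vt = 0.5 × (23.1 − 7) × 0.390 L = 0.5 × 16.1 × 0.390 = 3.14 L·cmH2O.
× 0.098 J/(L·cmH2O) → 0.3077 J.

0.31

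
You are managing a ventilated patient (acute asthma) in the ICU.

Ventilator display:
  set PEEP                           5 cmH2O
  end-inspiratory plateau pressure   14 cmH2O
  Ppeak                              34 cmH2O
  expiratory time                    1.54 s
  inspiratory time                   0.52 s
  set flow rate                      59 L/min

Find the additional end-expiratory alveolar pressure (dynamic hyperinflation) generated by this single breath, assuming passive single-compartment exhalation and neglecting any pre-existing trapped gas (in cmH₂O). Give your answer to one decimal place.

2.4

Flow: 59 L/min ÷ 60 = 0.9833 L/s.
Vt = flow × Ti = 0.9833 L/s × 0.52 s × 1000 mL/L = 511.32 mL.
R = (PIP − Pplat)/V̇ = (34 − 14) / 0.9833 = 20.0/0.9833 = 20.34 cmH2O·s/L.
C = Vt/(Pplat − PEEP) = 511.32 / (14 − 5) = 511.32/9.0 = 56.813 mL/cmH2O.
τ = R × C = 20.34 × 0.05681 L/cmH2O = 1.156 s.
Fraction remaining = e^(−Te/τ) = e^(−1.54/1.156) = 0.2639; trapped volume = 511.32 × 0.2639 = 134.94 mL.
Additional alveolar pressure from trapping ≈ V_trapped / C = 134.94 / 56.813 = 2.375 cmH2O.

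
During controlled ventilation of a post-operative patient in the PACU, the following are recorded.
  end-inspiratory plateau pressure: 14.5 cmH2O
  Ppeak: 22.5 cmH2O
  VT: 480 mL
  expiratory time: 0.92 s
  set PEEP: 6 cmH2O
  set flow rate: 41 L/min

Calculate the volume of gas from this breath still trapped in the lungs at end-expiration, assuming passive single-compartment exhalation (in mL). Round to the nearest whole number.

119

Flow: 41 L/min ÷ 60 = 0.6833 L/s.
R = (PIP − Pplat)/V̇ = (22.5 − 14.5) / 0.6833 = 8.0/0.6833 = 11.708 cmH2O·s/L.
C = Vt/(Pplat − PEEP) = 480.0 / (14.5 − 6) = 480.0/8.5 = 56.471 mL/cmH2O.
τ = R × C = 11.708 × 0.05647 L/cmH2O = 0.6612 s.
Fraction remaining = e^(−Te/τ) = e^(−0.92/0.6612) = 0.2487.
Trapped volume = 480.0 × 0.2487 = 119.38 mL.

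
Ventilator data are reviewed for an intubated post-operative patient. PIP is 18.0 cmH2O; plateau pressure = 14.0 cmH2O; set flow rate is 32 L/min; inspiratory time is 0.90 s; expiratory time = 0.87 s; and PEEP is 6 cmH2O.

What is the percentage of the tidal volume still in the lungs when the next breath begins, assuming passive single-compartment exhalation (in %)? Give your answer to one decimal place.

Flow: 32 L/min ÷ 60 = 0.5333 L/s.
Vt = flow × Ti = 0.5333 L/s × 0.90 s × 1000 mL/L = 479.97 mL.
R = (PIP − Pplat)/V̇ = (18.0 − 14.0) / 0.5333 = 4.0/0.5333 = 7.5 cmH2O·s/L.
C = Vt/(Pplat − PEEP) = 479.97 / (14.0 − 6) = 479.97/8.0 = 59.996 mL/cmH2O.
τ = R × C = 7.5 × 0.06 L/cmH2O = 0.45 s.
Fraction remaining at end-expiration = e^(−Te/τ) = e^(−0.87/0.45) = 0.1447 → 14.47%.

14.5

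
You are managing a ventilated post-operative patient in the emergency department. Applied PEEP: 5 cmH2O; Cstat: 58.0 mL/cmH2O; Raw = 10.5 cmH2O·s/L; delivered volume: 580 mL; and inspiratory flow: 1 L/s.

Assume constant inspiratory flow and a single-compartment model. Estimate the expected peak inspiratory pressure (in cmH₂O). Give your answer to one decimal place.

25.5

Equation of motion (constant flow): PIP = Vt/C + R·V̇ + PEEP.
PIP = 580/58.0 + 10.5×1 + 5 = 10.0 + 10.5 + 5 = 25.5 cmH2O.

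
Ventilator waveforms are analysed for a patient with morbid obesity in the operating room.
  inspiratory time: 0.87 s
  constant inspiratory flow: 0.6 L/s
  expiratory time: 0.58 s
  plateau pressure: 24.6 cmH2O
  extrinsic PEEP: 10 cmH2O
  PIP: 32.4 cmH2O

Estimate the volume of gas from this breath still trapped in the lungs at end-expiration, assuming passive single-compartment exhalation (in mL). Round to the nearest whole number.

Vt = flow × Ti = 0.6 L/s × 0.87 s × 1000 mL/L = 522.0 mL.
R = (PIP − Pplat)/V̇ = (32.4 − 24.6) / 0.6 = 7.8/0.6 = 13.0 cmH2O·s/L.
C = Vt/(Pplat − PEEP) = 522.0 / (24.6 − 10) = 522.0/14.6 = 35.753 mL/cmH2O.
τ = R × C = 13.0 × 0.03575 L/cmH2O = 0.4648 s.
Fraction remaining = e^(−Te/τ) = e^(−0.58/0.4648) = 0.2871.
Trapped volume = 522.0 × 0.2871 = 149.87 mL.

150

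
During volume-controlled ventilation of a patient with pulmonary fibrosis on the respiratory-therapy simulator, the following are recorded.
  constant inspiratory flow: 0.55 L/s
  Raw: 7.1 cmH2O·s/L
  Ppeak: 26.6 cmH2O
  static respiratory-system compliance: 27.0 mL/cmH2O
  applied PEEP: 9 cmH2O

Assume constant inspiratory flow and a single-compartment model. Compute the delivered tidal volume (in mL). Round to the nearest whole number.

370

Equation of motion (constant flow): PIP = Vt/C + R·V̇ + PEEP.
Vt/C = PIP − R·V̇ − PEEP = 26.6 − 3.905 − 9 = 13.695 cmH2O.
Vt = C × 13.695 = 27.0 × 13.695 = 369.77 mL.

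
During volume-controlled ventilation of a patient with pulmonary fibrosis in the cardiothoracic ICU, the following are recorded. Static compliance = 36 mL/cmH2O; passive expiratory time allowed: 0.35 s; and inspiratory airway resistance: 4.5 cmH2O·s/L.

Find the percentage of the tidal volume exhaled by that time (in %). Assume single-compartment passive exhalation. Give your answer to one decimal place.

τ = R × C = 4.5 × 36 mL/cmH2O = 4.5 × 0.036 L/cmH2O = 0.162 s.
Passive exhalation: V(t)/V₀ = e^(−t/τ) = e^(−0.35/0.162) = 0.1153.
Fraction exhaled = 1 − 0.1153 = 0.8847 → 88.47%.

88.5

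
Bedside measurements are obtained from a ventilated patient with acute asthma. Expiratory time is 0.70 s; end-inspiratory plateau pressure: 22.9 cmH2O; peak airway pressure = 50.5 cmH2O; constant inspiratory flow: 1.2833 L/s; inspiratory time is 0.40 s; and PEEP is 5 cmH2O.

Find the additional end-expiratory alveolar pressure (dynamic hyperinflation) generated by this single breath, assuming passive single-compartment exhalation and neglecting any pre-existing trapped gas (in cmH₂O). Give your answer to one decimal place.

5.8

Vt = flow × Ti = 1.2833 L/s × 0.40 s × 1000 mL/L = 513.32 mL.
R = (PIP − Pplat)/V̇ = (50.5 − 22.9) / 1.2833 = 27.6/1.2833 = 21.507 cmH2O·s/L.
C = Vt/(Pplat − PEEP) = 513.32 / (22.9 − 5) = 513.32/17.9 = 28.677 mL/cmH2O.
τ = R × C = 21.507 × 0.02868 L/cmH2O = 0.6168 s.
Fraction remaining = e^(−Te/τ) = e^(−0.70/0.6168) = 0.3215; trapped volume = 513.32 × 0.3215 = 165.03 mL.
Additional alveolar pressure from trapping ≈ V_trapped / C = 165.03 / 28.677 = 5.755 cmH2O.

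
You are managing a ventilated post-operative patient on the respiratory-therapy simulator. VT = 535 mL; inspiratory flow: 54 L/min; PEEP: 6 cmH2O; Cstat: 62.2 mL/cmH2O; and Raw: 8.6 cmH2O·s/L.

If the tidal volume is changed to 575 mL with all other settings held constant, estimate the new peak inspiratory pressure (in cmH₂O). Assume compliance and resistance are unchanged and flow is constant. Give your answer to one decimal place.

23.0

Flow: 54 L/min ÷ 60 = 0.9 L/s.
PIP = Vt/C + R·V̇ + PEEP (constant-flow equation of motion).
Only the elastic term changes: ΔPIP = ΔVt / C = (575 − 535) / 62.2 = 0.6431 cmH2O.
Original PIP = 535/62.2 + 8.6×0.9 + 6 = 22.341 cmH2O; new PIP = 22.341 + (0.6431) = 22.984 cmH2O.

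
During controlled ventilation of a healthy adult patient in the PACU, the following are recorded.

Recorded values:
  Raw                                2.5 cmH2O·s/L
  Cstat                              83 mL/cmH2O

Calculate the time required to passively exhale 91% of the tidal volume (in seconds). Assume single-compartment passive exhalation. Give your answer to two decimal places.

0.50

τ = R × C = 2.5 × 83 mL/cmH2O = 2.5 × 0.083 L/cmH2O = 0.2075 s.
Exhaled fraction f = 1 − e^(−t/τ) → t = −τ·ln(1 − f) = −0.2075·ln(0.09) = 0.4996 s.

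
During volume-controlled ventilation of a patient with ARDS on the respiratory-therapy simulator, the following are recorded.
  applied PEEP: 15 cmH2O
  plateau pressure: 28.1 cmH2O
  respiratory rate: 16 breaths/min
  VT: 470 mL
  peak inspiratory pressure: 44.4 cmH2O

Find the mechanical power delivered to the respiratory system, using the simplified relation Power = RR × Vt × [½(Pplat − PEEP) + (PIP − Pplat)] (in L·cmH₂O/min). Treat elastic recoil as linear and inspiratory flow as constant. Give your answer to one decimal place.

Per-breath work = Vt × [½(Pplat−PEEP) + (PIP−Pplat)] = 0.470 × [0.5×13.1 + 16.3] = 0.470 × 22.85 = 10.74 L·cmH2O.
Power = 16 × 10.74 = 171.84 L·cmH2O/min.

171.8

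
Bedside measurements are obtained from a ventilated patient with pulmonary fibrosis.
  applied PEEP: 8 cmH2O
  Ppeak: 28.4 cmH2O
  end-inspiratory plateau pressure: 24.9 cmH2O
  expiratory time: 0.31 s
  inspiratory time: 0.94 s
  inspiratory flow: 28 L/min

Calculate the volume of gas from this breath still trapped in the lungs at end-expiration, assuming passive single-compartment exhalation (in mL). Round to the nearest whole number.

89

Flow: 28 L/min ÷ 60 = 0.4667 L/s.
Vt = flow × Ti = 0.4667 L/s × 0.94 s × 1000 mL/L = 438.7 mL.
R = (PIP − Pplat)/V̇ = (28.4 − 24.9) / 0.4667 = 3.5/0.4667 = 7.499 cmH2O·s/L.
C = Vt/(Pplat − PEEP) = 438.7 / (24.9 − 8) = 438.7/16.9 = 25.959 mL/cmH2O.
τ = R × C = 7.499 × 0.02596 L/cmH2O = 0.1947 s.
Fraction remaining = e^(−Te/τ) = e^(−0.31/0.1947) = 0.2035.
Trapped volume = 438.7 × 0.2035 = 89.275 mL.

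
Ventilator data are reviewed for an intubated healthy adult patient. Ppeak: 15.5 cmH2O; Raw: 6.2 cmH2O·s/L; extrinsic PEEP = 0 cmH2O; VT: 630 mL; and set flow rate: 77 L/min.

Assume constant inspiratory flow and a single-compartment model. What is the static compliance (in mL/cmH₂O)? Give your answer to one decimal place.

83.5

Flow: 77 L/min ÷ 60 = 1.2833 L/s.
Equation of motion (constant flow): PIP = Vt/C + R·V̇ + PEEP.
Vt/C = PIP − R·V̇ − PEEP = 15.5 − 6.2×1.2833 − 0 = 15.5 − 7.956 − 0 = 7.544 cmH2O.
C = Vt / 7.544 = 630 / 7.544 = 83.51 mL/cmH2O.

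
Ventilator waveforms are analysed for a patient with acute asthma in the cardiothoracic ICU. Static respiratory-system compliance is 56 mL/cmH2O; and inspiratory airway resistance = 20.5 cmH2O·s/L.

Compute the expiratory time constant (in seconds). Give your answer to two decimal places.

τ = R × C = 20.5 × 56 mL/cmH2O = 20.5 × 0.056 L/cmH2O = 1.148 s.

1.15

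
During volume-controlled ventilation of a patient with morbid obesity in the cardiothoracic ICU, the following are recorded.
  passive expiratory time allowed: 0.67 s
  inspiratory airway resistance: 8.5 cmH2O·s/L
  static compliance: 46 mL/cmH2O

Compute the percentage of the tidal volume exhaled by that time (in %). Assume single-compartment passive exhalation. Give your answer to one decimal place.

82.0

τ = R × C = 8.5 × 46 mL/cmH2O = 8.5 × 0.046 L/cmH2O = 0.391 s.
Passive exhalation: V(t)/V₀ = e^(−t/τ) = e^(−0.67/0.391) = 0.1802.
Fraction exhaled = 1 − 0.1802 = 0.8198 → 81.98%.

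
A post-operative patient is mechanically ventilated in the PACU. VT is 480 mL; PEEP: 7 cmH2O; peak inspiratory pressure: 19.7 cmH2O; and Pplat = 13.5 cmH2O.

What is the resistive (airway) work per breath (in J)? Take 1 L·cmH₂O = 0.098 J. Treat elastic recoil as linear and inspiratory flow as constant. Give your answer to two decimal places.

0.29

With constant inspiratory flow the resistive pressure is constant at PIP − Pplat = 19.7 − 13.5 = 6.2 cmH2O, so resistive work = 6.2 × 0.480 = 2.976 L·cmH2O.
× 0.098 J/(L·cmH2O) → 0.2916 J.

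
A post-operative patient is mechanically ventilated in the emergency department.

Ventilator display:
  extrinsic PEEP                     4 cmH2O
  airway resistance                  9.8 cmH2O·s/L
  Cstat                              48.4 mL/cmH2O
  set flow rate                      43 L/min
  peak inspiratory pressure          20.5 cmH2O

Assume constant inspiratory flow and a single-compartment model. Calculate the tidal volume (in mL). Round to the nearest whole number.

459

Flow: 43 L/min ÷ 60 = 0.7167 L/s.
Equation of motion (constant flow): PIP = Vt/C + R·V̇ + PEEP.
Vt/C = PIP − R·V̇ − PEEP = 20.5 − 7.024 − 4 = 9.476 cmH2O.
Vt = C × 9.476 = 48.4 × 9.476 = 458.64 mL.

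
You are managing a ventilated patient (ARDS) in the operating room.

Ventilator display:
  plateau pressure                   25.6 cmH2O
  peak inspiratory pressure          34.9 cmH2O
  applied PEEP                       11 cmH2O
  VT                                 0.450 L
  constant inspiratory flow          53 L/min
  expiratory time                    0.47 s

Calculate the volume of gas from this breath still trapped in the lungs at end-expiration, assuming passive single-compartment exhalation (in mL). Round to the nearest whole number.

Flow: 53 L/min ÷ 60 = 0.8833 L/s.
R = (PIP − Pplat)/V̇ = (34.9 − 25.6) / 0.8833 = 9.3/0.8833 = 10.529 cmH2O·s/L.
C = Vt/(Pplat − PEEP) = 450.0 / (25.6 − 11) = 450.0/14.6 = 30.822 mL/cmH2O.
τ = R × C = 10.529 × 0.03082 L/cmH2O = 0.3245 s.
Fraction remaining = e^(−Te/τ) = e^(−0.47/0.3245) = 0.235.
Trapped volume = 450.0 × 0.235 = 105.75 mL.

106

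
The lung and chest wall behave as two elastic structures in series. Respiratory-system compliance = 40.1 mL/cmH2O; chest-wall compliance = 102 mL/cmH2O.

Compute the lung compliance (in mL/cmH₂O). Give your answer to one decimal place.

66.1

1/CL = 1/Crs − 1/Ccw.
1/CL = 1/40.1 − 1/102 = 0.01513.
CL = 66.094 mL/cmH2O.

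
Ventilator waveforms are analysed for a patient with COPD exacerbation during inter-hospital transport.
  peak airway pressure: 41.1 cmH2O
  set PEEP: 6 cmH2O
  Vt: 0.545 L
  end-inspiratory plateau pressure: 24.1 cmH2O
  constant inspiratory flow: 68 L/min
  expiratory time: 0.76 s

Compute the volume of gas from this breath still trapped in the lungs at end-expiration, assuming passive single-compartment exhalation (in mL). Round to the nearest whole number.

Flow: 68 L/min ÷ 60 = 1.1333 L/s.
R = (PIP − Pplat)/V̇ = (41.1 − 24.1) / 1.1333 = 17.0/1.1333 = 15.0 cmH2O·s/L.
C = Vt/(Pplat − PEEP) = 545.0 / (24.1 − 6) = 545.0/18.1 = 30.11 mL/cmH2O.
τ = R × C = 15.0 × 0.03011 L/cmH2O = 0.4517 s.
Fraction remaining = e^(−Te/τ) = e^(−0.76/0.4517) = 0.1859.
Trapped volume = 545.0 × 0.1859 = 101.32 mL.

101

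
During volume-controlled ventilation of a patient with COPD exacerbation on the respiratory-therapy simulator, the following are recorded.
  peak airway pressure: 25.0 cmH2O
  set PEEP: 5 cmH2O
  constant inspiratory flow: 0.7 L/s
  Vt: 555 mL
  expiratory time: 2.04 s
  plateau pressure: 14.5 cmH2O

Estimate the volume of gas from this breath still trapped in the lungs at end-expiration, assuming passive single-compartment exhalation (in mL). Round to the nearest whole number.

R = (PIP − Pplat)/V̇ = (25.0 − 14.5) / 0.7 = 10.5/0.7 = 15.0 cmH2O·s/L.
C = Vt/(Pplat − PEEP) = 555.0 / (14.5 − 5) = 555.0/9.5 = 58.421 mL/cmH2O.
τ = R × C = 15.0 × 0.05842 L/cmH2O = 0.8763 s.
Fraction remaining = e^(−Te/τ) = e^(−2.04/0.8763) = 0.09749.
Trapped volume = 555.0 × 0.09749 = 54.107 mL.

54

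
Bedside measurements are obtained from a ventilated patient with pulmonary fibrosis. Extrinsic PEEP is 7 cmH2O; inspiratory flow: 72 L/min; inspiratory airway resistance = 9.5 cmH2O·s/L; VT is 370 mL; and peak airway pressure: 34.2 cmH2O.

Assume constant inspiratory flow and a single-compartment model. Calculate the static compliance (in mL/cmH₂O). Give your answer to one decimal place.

Flow: 72 L/min ÷ 60 = 1.2 L/s.
Equation of motion (constant flow): PIP = Vt/C + R·V̇ + PEEP.
Vt/C = PIP − R·V̇ − PEEP = 34.2 − 9.5×1.2 − 7 = 34.2 − 11.4 − 7 = 15.8 cmH2O.
C = Vt / 15.8 = 370 / 15.8 = 23.418 mL/cmH2O.

23.4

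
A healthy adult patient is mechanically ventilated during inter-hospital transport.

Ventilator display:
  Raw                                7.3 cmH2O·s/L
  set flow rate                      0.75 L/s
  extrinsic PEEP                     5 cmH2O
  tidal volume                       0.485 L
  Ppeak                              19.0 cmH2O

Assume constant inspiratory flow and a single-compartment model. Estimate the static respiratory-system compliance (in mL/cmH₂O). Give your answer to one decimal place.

56.9

Equation of motion (constant flow): PIP = Vt/C + R·V̇ + PEEP.
Vt/C = PIP − R·V̇ − PEEP = 19.0 − 7.3×0.75 − 5 = 19.0 − 5.475 − 5 = 8.525 cmH2O.
C = Vt / 8.525 = 485 / 8.525 = 56.891 mL/cmH2O.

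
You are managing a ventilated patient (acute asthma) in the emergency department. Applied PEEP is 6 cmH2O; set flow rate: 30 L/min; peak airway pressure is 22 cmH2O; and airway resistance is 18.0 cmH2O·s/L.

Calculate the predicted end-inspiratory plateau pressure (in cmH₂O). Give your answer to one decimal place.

13.0

Flow: 30 L/min ÷ 60 = 0.5 L/s.
Pplat = PIP − Raw × flow = 22 − 18.0 × 0.5 = 22 − 9.0 = 13.0 cmH2O.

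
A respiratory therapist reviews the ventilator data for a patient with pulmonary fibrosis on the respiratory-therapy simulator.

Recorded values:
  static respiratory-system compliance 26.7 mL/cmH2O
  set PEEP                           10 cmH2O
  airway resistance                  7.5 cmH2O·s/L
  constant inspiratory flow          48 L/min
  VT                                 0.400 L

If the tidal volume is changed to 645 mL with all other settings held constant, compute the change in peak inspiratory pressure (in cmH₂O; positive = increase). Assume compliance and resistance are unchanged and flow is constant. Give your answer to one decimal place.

PIP = Vt/C + R·V̇ + PEEP (constant-flow equation of motion).
Only the elastic term changes: ΔPIP = ΔVt / C = (645 − 400) / 26.7 = 9.176 cmH2O.

9.2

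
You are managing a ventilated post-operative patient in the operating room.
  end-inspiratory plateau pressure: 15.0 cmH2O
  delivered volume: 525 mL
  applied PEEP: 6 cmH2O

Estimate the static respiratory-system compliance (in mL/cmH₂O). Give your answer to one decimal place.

Cstat = Vt / (Pplat − PEEP) = 525 / (15.0 − 6) = 525 / 9.0 = 58.333 mL/cmH2O.

58.3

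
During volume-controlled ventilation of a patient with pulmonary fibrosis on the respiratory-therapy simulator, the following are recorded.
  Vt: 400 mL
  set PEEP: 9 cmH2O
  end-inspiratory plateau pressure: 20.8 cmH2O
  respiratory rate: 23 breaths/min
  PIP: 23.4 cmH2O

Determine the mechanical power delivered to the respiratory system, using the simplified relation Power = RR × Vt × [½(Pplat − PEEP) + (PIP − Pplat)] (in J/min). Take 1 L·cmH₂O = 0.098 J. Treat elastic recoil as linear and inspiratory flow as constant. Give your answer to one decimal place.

Per-breath work = Vt × [½(Pplat−PEEP) + (PIP−Pplat)] = 0.400 × [0.5×11.8 + 2.6] = 0.400 × 8.5 = 3.4 L·cmH2O.
Power = 23 × 3.4 = 78.2 L·cmH2O/min.
× 0.098 J/(L·cmH2O) → 7.664 J/min.

7.7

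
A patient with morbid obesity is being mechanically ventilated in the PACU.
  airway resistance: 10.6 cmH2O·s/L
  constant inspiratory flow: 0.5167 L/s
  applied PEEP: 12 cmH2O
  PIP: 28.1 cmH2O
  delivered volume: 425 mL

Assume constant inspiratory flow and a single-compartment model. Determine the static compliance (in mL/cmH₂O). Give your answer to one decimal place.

Equation of motion (constant flow): PIP = Vt/C + R·V̇ + PEEP.
Vt/C = PIP − R·V̇ − PEEP = 28.1 − 10.6×0.5167 − 12 = 28.1 − 5.477 − 12 = 10.623 cmH2O.
C = Vt / 10.623 = 425 / 10.623 = 40.008 mL/cmH2O.

40.0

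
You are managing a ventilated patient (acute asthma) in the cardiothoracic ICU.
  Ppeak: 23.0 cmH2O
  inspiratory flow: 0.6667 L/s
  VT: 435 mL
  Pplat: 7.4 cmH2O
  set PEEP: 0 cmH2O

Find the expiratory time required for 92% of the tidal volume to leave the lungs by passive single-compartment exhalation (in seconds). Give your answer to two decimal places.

R = (PIP − Pplat)/V̇ = (23.0 − 7.4) / 0.6667 = 15.6/0.6667 = 23.399 cmH2O·s/L.
C = Vt/(Pplat − PEEP) = 435.0 / (7.4 − 0) = 435.0/7.4 = 58.784 mL/cmH2O.
τ = R × C = 23.399 × 0.05878 L/cmH2O = 1.375 s.
t = −τ·ln(1 − 0.92) = −1.375·ln(0.08) = 3.473 s.

3.47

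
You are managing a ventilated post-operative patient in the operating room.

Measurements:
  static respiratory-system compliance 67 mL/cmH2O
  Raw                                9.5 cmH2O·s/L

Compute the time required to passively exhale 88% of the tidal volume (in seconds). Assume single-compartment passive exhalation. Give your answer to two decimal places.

τ = R × C = 9.5 × 67 mL/cmH2O = 9.5 × 0.067 L/cmH2O = 0.6365 s.
Exhaled fraction f = 1 − e^(−t/τ) → t = −τ·ln(1 − f) = −0.6365·ln(0.12) = 1.35 s.

1.35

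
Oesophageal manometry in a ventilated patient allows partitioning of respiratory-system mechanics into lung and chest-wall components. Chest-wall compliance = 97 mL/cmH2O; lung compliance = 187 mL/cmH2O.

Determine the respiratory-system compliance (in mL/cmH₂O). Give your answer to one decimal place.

63.9

Lung and chest wall are elastances in series: 1/Crs = 1/CL + 1/Ccw.
1/Crs = 1/187 + 1/97 = 0.01566.
Crs = 63.857 mL/cmH2O.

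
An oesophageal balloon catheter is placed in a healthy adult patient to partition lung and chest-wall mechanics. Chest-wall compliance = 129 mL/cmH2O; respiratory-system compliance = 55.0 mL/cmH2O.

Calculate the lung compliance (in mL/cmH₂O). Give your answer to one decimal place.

95.9

1/CL = 1/Crs − 1/Ccw.
1/CL = 1/55.0 − 1/129 = 0.01043.
CL = 95.877 mL/cmH2O.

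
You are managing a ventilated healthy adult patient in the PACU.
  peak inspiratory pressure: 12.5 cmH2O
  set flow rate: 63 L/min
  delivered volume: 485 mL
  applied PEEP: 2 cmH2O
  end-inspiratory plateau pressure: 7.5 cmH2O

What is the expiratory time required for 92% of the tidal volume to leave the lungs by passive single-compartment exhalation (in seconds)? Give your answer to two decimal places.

Flow: 63 L/min ÷ 60 = 1.05 L/s.
R = (PIP − Pplat)/V̇ = (12.5 − 7.5) / 1.05 = 5.0/1.05 = 4.762 cmH2O·s/L.
C = Vt/(Pplat − PEEP) = 485.0 / (7.5 − 2) = 485.0/5.5 = 88.182 mL/cmH2O.
τ = R × C = 4.762 × 0.08818 L/cmH2O = 0.4199 s.
t = −τ·ln(1 − 0.92) = −0.4199·ln(0.08) = 1.061 s.

1.06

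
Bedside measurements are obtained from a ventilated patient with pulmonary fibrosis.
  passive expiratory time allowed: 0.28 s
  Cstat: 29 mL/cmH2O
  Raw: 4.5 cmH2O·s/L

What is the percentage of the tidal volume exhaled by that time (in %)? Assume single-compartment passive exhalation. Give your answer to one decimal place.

τ = R × C = 4.5 × 29 mL/cmH2O = 4.5 × 0.029 L/cmH2O = 0.1305 s.
Passive exhalation: V(t)/V₀ = e^(−t/τ) = e^(−0.28/0.1305) = 0.117.
Fraction exhaled = 1 − 0.117 = 0.883 → 88.3%.

88.3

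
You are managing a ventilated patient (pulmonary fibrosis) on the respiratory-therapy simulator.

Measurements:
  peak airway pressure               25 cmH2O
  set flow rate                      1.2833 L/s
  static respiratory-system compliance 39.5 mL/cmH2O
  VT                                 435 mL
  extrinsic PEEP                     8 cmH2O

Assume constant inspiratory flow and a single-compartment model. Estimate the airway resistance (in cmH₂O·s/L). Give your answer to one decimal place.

4.7

Equation of motion (constant flow): PIP = Vt/C + R·V̇ + PEEP.
R·V̇ = PIP − Vt/C − PEEP = 25 − 435/39.5 − 8 = 25 − 11.013 − 8 = 5.987 cmH2O.
R = 5.987 / 1.2833 = 4.665 cmH2O·s/L.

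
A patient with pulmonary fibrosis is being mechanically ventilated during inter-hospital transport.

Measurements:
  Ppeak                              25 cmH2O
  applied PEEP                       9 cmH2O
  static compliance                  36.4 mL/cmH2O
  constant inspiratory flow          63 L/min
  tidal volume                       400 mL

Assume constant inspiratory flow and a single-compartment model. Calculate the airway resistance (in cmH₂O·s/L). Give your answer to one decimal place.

Flow: 63 L/min ÷ 60 = 1.05 L/s.
Equation of motion (constant flow): PIP = Vt/C + R·V̇ + PEEP.
R·V̇ = PIP − Vt/C − PEEP = 25 − 400/36.4 − 9 = 25 − 10.989 − 9 = 5.011 cmH2O.
R = 5.011 / 1.05 = 4.772 cmH2O·s/L.

4.8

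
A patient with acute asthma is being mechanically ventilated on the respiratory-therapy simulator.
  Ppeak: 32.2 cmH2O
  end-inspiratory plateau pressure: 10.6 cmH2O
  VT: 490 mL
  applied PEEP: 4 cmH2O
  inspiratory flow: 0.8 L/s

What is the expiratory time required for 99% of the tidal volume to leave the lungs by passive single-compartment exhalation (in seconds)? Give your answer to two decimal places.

9.23

R = (PIP − Pplat)/V̇ = (32.2 − 10.6) / 0.8 = 21.6/0.8 = 27.0 cmH2O·s/L.
C = Vt/(Pplat − PEEP) = 490.0 / (10.6 − 4) = 490.0/6.6 = 74.242 mL/cmH2O.
τ = R × C = 27.0 × 0.07424 L/cmH2O = 2.004 s.
t = −τ·ln(1 − 0.99) = −2.004·ln(0.01) = 9.229 s.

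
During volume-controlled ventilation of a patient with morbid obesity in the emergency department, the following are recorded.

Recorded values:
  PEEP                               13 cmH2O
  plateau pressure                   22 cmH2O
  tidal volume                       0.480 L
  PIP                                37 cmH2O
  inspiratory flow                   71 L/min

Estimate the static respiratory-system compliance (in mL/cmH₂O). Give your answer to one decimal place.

53.3

Cstat = Vt / (Pplat − PEEP) = 480 / (22 − 13) = 480 / 9.0 = 53.333 mL/cmH2O.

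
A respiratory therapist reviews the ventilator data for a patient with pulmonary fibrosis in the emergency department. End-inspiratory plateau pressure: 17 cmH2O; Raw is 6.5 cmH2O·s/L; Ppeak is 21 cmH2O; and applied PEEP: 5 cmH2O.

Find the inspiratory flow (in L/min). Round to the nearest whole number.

37

flow = (PIP − Pplat) / Raw = (21 − 17) / 6.5 = 0.6154 L/s × 60 = 36.924 L/min.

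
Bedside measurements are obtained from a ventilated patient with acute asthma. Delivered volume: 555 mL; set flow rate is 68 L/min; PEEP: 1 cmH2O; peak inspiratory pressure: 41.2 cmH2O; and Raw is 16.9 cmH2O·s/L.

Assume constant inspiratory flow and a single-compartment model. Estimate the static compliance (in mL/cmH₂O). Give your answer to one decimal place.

26.4

Flow: 68 L/min ÷ 60 = 1.1333 L/s.
Equation of motion (constant flow): PIP = Vt/C + R·V̇ + PEEP.
Vt/C = PIP − R·V̇ − PEEP = 41.2 − 16.9×1.1333 − 1 = 41.2 − 19.153 − 1 = 21.047 cmH2O.
C = Vt / 21.047 = 555 / 21.047 = 26.37 mL/cmH2O.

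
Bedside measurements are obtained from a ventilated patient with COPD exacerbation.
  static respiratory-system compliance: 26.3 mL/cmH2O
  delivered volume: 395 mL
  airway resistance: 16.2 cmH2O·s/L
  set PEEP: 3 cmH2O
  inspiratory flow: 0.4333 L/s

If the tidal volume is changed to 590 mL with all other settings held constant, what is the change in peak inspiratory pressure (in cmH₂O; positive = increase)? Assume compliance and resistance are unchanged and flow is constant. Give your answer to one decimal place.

PIP = Vt/C + R·V̇ + PEEP (constant-flow equation of motion).
Only the elastic term changes: ΔPIP = ΔVt / C = (590 − 395) / 26.3 = 7.414 cmH2O.

7.4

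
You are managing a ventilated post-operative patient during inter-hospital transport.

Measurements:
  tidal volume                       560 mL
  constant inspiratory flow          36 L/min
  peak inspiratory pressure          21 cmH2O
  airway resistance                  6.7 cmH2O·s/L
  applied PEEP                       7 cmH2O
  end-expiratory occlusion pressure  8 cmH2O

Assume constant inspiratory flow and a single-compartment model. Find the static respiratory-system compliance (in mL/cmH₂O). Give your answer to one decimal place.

Flow: 36 L/min ÷ 60 = 0.6 L/s.
Total PEEP = 8 cmH2O (set 7 + intrinsic 1); this is the baseline alveolar pressure.
Equation of motion (constant flow): PIP = Vt/C + R·V̇ + PEEP.
Vt/C = PIP − R·V̇ − PEEP = 21 − 6.7×0.6 − 8 = 21 − 4.02 − 8 = 8.98 cmH2O.
C = Vt / 8.98 = 560 / 8.98 = 62.361 mL/cmH2O.

62.4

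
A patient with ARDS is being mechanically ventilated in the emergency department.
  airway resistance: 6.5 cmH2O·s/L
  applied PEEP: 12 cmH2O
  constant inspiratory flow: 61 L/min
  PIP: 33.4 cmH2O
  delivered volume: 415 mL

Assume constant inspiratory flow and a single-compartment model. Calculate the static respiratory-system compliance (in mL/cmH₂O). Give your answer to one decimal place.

28.1

Flow: 61 L/min ÷ 60 = 1.0167 L/s.
Equation of motion (constant flow): PIP = Vt/C + R·V̇ + PEEP.
Vt/C = PIP − R·V̇ − PEEP = 33.4 − 6.5×1.0167 − 12 = 33.4 − 6.609 − 12 = 14.791 cmH2O.
C = Vt / 14.791 = 415 / 14.791 = 28.058 mL/cmH2O.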